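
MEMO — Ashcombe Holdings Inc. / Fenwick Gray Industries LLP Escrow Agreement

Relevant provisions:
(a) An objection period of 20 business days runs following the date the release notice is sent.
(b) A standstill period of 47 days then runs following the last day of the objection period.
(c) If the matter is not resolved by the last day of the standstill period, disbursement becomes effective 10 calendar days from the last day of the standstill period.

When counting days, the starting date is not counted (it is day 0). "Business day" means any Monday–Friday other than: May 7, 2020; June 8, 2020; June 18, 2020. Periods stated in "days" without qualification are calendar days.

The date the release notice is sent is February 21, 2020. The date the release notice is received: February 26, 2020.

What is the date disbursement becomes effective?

May 16, 2020

The last day of the objection period: 20 business days after Friday, February 21, 2020, skipping weekends — Feb 24, Feb 25, Feb 26, Feb 27, …, Mar 18, Mar 19, Mar 20 — lands on Friday, March 20, 2020.
The last day of the standstill period: 47 calendar days after March 20, 2020 is May 6, 2020.
The date disbursement becomes effective: 10 calendar days after May 6, 2020 is May 16, 2020.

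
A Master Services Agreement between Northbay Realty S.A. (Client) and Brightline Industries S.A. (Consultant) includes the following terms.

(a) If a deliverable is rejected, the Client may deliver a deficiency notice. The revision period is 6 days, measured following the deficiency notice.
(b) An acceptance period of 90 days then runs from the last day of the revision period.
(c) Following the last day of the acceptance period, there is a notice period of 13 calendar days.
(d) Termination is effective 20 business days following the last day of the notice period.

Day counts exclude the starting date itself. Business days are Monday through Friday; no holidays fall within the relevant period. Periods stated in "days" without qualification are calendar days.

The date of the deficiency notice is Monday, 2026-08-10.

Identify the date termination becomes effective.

Adding 6 calendar days to 2026-08-10 gives 2026-08-16, which is the last day of the revision period.
The last day of the acceptance period: 90 calendar days after 2026-08-16 is 2026-11-14.
The last day of the notice period: 2026-11-14 + 13 days = 2026-11-27.
The date termination becomes effective: counting 20 business days from Friday, 2026-11-27 (Nov 30, Dec 1, Dec 2, Dec 3, …, Dec 23, Dec 24, Dec 25, skipping weekends) reaches Friday, 2026-12-25.

2026-12-25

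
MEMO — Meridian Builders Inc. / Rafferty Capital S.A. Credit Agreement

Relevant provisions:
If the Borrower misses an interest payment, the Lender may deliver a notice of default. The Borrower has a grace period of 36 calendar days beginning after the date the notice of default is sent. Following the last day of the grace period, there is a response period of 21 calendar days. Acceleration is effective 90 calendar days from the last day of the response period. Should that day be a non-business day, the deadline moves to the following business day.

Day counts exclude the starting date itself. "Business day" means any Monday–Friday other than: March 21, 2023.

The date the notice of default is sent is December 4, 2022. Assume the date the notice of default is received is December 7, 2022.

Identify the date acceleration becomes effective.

The last day of the grace period: 36 calendar days after December 4, 2022 is January 9, 2023.
Adding 21 calendar days to January 9, 2023 gives January 30, 2023, which is the last day of the response period.
The date acceleration becomes effective: January 30, 2023 + 90 days = April 30, 2023. That falls on a Sunday, so it rolls to the next business day, Monday, May 1, 2023.

May 1, 2023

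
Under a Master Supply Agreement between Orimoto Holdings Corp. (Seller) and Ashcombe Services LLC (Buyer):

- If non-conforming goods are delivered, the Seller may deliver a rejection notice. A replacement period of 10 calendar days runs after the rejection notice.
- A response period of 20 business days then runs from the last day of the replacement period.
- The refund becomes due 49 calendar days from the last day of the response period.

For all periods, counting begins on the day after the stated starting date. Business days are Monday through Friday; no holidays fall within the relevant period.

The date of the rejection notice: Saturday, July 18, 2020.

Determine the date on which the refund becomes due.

Adding 10 calendar days to July 18, 2020 gives July 28, 2020, which is the last day of the replacement period.
The last day of the response period: counting 20 business days from Tuesday, July 28, 2020 (Jul 29, Jul 30, Jul 31, Aug 3, …, Aug 21, Aug 24, Aug 25, skipping weekends) reaches Tuesday, August 25, 2020.
The date on which the refund becomes due: August 25, 2020 + 49 days = October 13, 2020.

October 13, 2020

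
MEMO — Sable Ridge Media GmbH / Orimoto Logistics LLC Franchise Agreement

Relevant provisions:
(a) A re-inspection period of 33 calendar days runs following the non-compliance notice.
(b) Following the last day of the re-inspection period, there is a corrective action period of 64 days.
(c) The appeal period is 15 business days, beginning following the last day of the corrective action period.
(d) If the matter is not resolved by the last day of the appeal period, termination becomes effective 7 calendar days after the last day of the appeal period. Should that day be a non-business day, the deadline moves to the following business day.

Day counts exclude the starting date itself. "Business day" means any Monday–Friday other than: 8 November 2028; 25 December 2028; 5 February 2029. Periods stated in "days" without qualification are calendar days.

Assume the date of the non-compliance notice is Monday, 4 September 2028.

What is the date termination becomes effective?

8 January 2029

Adding 33 calendar days to 4 September 2028 gives 7 October 2028, which is the last day of the re-inspection period.
The last day of the corrective action period: 64 calendar days after 7 October 2028 is 10 December 2028.
From Sunday, 10 December 2028, 15 business days (Dec 11, Dec 12, Dec 13, Dec 14, …, Dec 28, Dec 29, Jan 1, skipping weekends and the listed holiday on Dec 25) brings us to Monday, 1 January 2029, which is the last day of the appeal period.
The date termination becomes effective: 1 January 2029 + 7 days = 8 January 2029. 8 January 2029 is a Monday and is not a listed holiday, so no roll-forward applies.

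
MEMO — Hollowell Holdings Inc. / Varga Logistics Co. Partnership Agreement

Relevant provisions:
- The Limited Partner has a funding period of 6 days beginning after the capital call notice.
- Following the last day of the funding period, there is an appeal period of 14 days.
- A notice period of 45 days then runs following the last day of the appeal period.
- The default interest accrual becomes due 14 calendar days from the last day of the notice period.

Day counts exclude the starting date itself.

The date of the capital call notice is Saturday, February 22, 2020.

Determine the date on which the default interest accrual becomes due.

May 11, 2020

Adding 6 calendar days to February 22, 2020 gives February 28, 2020, which is the last day of the funding period.
The last day of the appeal period: February 28, 2020 + 14 days = March 13, 2020.
The last day of the notice period: 45 calendar days after March 13, 2020 is April 27, 2020.
The date on which the default interest accrual becomes due: 14 calendar days after April 27, 2020 is May 11, 2020.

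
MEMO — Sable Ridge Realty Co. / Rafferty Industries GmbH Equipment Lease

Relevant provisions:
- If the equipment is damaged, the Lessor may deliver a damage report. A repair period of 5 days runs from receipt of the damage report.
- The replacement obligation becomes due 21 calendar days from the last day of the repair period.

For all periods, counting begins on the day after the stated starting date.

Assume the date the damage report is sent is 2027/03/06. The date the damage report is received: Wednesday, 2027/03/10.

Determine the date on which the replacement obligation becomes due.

Adding 5 calendar days to 2027/03/10 gives 2027/03/15, which is the last day of the repair period.
The date on which the replacement obligation becomes due: 2027/03/15 + 21 days = 2027/04/05.

2027/04/05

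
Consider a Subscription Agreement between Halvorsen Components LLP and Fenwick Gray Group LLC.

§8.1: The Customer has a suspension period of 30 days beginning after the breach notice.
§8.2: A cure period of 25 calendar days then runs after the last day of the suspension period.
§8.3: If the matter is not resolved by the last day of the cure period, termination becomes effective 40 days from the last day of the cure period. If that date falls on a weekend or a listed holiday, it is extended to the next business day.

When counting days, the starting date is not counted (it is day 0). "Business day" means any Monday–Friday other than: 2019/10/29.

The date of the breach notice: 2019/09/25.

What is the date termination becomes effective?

Adding 30 calendar days to 2019/09/25 gives 2019/10/25, which is the last day of the suspension period.
The last day of the cure period: 25 calendar days after 2019/10/25 is 2019/11/19.
The date termination becomes effective: 2019/11/19 + 40 days = 2019/12/29. That falls on a Sunday, so it rolls to the next business day, Monday, 2019/12/30.

2019/12/30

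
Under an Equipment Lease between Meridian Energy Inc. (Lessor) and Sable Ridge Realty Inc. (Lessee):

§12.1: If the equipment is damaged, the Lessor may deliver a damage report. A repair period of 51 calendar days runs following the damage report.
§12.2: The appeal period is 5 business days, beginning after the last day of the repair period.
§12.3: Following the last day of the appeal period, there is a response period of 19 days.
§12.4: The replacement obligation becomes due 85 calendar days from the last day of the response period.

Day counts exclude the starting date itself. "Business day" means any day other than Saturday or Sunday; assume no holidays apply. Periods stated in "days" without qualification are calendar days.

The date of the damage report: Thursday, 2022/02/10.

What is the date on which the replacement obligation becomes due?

2022/07/21

The last day of the repair period: 51 calendar days after 2022/02/10 is 2022/04/02.
From Saturday, 2022/04/02, 5 business days (Apr 4, Apr 5, Apr 6, Apr 7, Apr 8, skipping weekends) brings us to Friday, 2022/04/08, which is the last day of the appeal period.
The last day of the response period: 19 calendar days after 2022/04/08 is 2022/04/27.
Adding 85 calendar days to 2022/04/27 gives 2022/07/21, which is the date on which the replacement obligation becomes due.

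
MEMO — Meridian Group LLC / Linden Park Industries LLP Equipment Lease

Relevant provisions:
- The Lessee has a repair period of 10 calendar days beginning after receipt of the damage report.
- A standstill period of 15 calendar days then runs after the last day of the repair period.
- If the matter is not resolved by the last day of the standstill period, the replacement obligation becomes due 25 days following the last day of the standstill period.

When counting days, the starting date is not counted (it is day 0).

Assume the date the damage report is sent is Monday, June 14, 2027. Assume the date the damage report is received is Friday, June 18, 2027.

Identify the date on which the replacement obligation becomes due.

August 7, 2027

The last day of the repair period: 10 calendar days after June 18, 2027 is June 28, 2027.
The last day of the standstill period: June 28, 2027 + 15 days = July 13, 2027.
The date on which the replacement obligation becomes due: July 13, 2027 + 25 days = August 7, 2027.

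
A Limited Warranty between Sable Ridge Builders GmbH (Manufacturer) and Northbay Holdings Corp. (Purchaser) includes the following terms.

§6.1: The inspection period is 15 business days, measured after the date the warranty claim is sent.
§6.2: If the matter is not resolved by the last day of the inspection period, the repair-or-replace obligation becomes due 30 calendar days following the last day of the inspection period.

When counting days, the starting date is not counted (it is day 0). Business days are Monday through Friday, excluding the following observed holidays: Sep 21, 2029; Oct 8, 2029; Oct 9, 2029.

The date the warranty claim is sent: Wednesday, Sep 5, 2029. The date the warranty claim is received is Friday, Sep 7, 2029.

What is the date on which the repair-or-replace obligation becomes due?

Oct 27, 2029

The last day of the inspection period: 15 business days after Wednesday, Sep 5, 2029, skipping weekends and the listed holiday on Sep 21 — Sep 6, Sep 7, Sep 10, Sep 11, …, Sep 25, Sep 26, Sep 27 — lands on Thursday, Sep 27, 2029.
Adding 30 calendar days to Sep 27, 2029 gives Oct 27, 2029, which is the date on which the repair-or-replace obligation becomes due.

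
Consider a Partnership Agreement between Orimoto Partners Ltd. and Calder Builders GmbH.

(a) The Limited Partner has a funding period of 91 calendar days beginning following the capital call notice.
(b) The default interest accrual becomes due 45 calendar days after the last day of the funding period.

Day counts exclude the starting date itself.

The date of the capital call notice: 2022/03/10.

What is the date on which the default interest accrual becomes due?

The last day of the funding period: 91 calendar days after 2022/03/10 is 2022/06/09.
The date on which the default interest accrual becomes due: 45 calendar days after 2022/06/09 is 2022/07/24.

2022/07/24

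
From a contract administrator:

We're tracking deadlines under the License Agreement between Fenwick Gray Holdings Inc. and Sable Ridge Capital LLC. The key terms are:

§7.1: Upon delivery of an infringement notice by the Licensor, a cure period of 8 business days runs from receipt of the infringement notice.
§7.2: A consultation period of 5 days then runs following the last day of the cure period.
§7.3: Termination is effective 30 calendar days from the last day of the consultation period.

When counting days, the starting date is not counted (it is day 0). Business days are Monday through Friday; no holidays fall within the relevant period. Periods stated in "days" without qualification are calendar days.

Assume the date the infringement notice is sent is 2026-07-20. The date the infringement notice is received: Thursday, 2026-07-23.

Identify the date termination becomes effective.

2026-09-08

From Thursday, 2026-07-23, 8 business days (Jul 24, Jul 27, Jul 28, Jul 29, Jul 30, Jul 31, Aug 3, Aug 4, skipping weekends) brings us to Tuesday, 2026-08-04, which is the last day of the cure period.
Adding 5 calendar days to 2026-08-04 gives 2026-08-09, which is the last day of the consultation period.
Adding 30 calendar days to 2026-08-09 gives 2026-09-08, which is the date termination becomes effective.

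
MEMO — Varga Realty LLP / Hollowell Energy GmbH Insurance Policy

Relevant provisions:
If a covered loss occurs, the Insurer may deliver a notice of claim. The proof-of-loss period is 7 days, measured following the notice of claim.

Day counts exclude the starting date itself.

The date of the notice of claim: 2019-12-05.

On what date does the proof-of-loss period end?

The last day of the proof-of-loss period: 7 calendar days after 2019-12-05 is 2019-12-12.

2019-12-12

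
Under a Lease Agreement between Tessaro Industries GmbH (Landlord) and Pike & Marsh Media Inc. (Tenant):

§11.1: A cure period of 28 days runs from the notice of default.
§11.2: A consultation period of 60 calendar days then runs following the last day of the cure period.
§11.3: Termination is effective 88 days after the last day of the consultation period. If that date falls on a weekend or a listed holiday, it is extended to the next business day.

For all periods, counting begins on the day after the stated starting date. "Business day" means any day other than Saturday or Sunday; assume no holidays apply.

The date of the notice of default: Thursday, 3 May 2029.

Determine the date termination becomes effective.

The last day of the cure period: 3 May 2029 + 28 days = 31 May 2029.
The last day of the consultation period: 60 calendar days after 31 May 2029 is 30 July 2029.
The date termination becomes effective: 88 calendar days after 30 July 2029 is 26 October 2029. 26 October 2029 is a Friday, so no roll-forward applies.

26 October 2029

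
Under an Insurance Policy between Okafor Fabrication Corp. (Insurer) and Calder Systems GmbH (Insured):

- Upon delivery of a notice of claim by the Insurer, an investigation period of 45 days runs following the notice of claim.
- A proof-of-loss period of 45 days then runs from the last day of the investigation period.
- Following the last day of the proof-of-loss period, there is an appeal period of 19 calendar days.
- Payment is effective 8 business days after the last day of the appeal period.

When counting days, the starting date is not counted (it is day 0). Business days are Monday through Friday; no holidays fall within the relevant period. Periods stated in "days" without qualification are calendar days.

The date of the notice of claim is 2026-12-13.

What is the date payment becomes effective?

Adding 45 calendar days to 2026-12-13 gives 2027-01-27, which is the last day of the investigation period.
The last day of the proof-of-loss period: 45 calendar days after 2027-01-27 is 2027-03-13.
The last day of the appeal period: 2027-03-13 + 19 days = 2027-04-01.
The date payment becomes effective: counting 8 business days from Thursday, 2027-04-01 (Apr 2, Apr 5, Apr 6, Apr 7, Apr 8, Apr 9, Apr 12, Apr 13, skipping weekends) reaches Tuesday, 2027-04-13.

2027-04-13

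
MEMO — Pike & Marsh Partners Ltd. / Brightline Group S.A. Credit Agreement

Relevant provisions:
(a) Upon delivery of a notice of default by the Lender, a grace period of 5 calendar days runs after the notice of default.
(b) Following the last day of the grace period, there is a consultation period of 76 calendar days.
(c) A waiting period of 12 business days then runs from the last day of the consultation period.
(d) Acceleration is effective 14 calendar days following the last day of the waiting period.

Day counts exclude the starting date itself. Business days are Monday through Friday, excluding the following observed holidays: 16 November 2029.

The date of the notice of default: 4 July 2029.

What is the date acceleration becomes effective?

23 October 2029

The last day of the grace period: 5 calendar days after 4 July 2029 is 9 July 2029.
The last day of the consultation period: 9 July 2029 + 76 days = 23 September 2029.
The last day of the waiting period: 12 business days after Sunday, 23 September 2029, skipping weekends — Sep 24, Sep 25, Sep 26, Sep 27, …, Oct 5, Oct 8, Oct 9 — lands on Tuesday, 9 October 2029.
Adding 14 calendar days to 9 October 2029 gives 23 October 2029, which is the date acceleration becomes effective.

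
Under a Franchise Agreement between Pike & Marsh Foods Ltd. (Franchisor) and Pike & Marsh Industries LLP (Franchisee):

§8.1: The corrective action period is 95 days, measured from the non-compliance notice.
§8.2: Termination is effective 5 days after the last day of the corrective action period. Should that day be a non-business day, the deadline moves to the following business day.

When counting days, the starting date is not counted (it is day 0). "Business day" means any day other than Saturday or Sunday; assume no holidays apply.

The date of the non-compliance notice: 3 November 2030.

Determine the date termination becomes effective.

Adding 95 calendar days to 3 November 2030 gives 6 February 2031, which is the last day of the corrective action period.
The date termination becomes effective: 5 calendar days after 6 February 2031 is 11 February 2031. 11 February 2031 is a Tuesday, so no roll-forward applies.

11 February 2031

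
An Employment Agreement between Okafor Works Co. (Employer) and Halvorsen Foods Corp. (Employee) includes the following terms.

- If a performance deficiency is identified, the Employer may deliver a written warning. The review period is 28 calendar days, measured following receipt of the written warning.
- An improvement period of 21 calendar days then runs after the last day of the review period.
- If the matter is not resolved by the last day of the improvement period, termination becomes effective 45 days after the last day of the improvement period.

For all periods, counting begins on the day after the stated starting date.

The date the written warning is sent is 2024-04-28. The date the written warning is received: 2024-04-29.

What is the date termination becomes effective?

2024-08-01

Adding 28 calendar days to 2024-04-29 gives 2024-05-27, which is the last day of the review period.
Adding 21 calendar days to 2024-05-27 gives 2024-06-17, which is the last day of the improvement period.
The date termination becomes effective: 45 calendar days after 2024-06-17 is 2024-08-01.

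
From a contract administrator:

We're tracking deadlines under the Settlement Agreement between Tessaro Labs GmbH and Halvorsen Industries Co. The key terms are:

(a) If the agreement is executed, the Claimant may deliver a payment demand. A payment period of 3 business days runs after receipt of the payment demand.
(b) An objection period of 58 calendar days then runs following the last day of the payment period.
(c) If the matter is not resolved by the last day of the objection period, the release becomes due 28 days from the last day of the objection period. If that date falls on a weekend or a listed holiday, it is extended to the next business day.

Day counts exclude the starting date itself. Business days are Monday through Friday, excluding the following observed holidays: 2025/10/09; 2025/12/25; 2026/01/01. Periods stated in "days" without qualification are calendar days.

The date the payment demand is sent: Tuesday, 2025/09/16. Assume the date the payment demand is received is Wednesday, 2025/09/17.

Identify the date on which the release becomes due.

The last day of the payment period: counting 3 business days from Wednesday, 2025/09/17 (Sep 18, Sep 19, Sep 22, skipping weekends) reaches Monday, 2025/09/22.
The last day of the objection period: 2025/09/22 + 58 days = 2025/11/19.
The date on which the release becomes due: 28 calendar days after 2025/11/19 is 2025/12/17. 2025/12/17 is a Wednesday and is not a listed holiday, so no roll-forward applies.

2025/12/17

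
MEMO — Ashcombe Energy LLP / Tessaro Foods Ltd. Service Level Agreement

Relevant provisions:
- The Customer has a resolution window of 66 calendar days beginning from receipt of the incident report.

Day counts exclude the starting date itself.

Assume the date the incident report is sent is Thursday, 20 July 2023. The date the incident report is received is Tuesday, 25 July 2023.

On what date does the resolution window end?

29 September 2023

The last day of the resolution window: 25 July 2023 + 66 days = 29 September 2023.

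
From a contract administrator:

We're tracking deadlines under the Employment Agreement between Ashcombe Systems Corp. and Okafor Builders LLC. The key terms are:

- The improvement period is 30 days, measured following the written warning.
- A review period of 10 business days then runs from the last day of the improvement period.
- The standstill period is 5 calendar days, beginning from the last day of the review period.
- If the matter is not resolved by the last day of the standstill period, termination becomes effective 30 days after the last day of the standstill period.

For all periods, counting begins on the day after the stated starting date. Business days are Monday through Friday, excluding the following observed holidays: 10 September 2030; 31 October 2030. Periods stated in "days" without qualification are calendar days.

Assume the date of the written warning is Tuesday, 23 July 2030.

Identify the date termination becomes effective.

10 October 2030

The last day of the improvement period: 30 calendar days after 23 July 2030 is 22 August 2030.
The last day of the review period: 10 business days after Thursday, 22 August 2030, skipping weekends — Aug 23, Aug 26, Aug 27, Aug 28, Aug 29, Aug 30, Sep 2, Sep 3, Sep 4, Sep 5 — lands on Thursday, 5 September 2030.
Adding 5 calendar days to 5 September 2030 gives 10 September 2030, which is the last day of the standstill period.
The date termination becomes effective: 10 September 2030 + 30 days = 10 October 2030.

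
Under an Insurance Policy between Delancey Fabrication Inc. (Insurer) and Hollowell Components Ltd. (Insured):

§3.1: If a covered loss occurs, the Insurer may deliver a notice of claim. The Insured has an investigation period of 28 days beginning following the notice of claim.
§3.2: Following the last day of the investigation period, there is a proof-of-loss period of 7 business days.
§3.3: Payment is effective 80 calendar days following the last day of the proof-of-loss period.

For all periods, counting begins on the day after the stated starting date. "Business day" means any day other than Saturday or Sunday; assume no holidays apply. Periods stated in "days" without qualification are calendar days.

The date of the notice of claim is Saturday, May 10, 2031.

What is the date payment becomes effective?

September 5, 2031

The last day of the investigation period: May 10, 2031 + 28 days = June 7, 2031.
The last day of the proof-of-loss period: 7 business days after Saturday, June 7, 2031, skipping weekends — Jun 9, Jun 10, Jun 11, Jun 12, Jun 13, Jun 16, Jun 17 — lands on Tuesday, June 17, 2031.
The date payment becomes effective: June 17, 2031 + 80 days = September 5, 2031.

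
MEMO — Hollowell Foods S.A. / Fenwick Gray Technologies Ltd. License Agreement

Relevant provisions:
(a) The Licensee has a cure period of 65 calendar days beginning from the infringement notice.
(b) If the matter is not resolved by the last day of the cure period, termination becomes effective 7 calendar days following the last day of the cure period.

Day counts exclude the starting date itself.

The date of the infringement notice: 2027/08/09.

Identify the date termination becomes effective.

2027/10/20

The last day of the cure period: 2027/08/09 + 65 days = 2027/10/13.
Adding 7 calendar days to 2027/10/13 gives 2027/10/20, which is the date termination becomes effective.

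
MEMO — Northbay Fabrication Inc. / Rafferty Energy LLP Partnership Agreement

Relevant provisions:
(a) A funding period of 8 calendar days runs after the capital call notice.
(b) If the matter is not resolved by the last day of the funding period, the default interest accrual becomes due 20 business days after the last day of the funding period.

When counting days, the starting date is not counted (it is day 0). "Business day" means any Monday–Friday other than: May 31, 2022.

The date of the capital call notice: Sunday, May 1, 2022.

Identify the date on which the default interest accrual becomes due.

Jun 7, 2022

Adding 8 calendar days to May 1, 2022 gives May 9, 2022, which is the last day of the funding period.
From Monday, May 9, 2022, 20 business days (May 10, May 11, May 12, May 13, …, Jun 3, Jun 6, Jun 7, skipping weekends and the listed holiday on May 31) brings us to Tuesday, Jun 7, 2022, which is the date on which the default interest accrual becomes due.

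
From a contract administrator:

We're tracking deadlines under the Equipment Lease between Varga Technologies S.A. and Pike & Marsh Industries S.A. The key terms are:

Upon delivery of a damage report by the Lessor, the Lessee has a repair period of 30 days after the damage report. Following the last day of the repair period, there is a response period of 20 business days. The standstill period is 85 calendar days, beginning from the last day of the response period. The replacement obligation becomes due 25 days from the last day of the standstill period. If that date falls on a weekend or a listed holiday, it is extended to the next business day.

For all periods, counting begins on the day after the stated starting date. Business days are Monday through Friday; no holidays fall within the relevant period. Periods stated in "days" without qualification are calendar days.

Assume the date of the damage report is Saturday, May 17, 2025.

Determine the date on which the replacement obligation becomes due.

Adding 30 calendar days to May 17, 2025 gives Jun 16, 2025, which is the last day of the repair period.
The last day of the response period: 20 business days after Monday, Jun 16, 2025, skipping weekends — Jun 17, Jun 18, Jun 19, Jun 20, …, Jul 10, Jul 11, Jul 14 — lands on Monday, Jul 14, 2025.
Adding 85 calendar days to Jul 14, 2025 gives Oct 7, 2025, which is the last day of the standstill period.
Adding 25 calendar days to Oct 7, 2025 gives Nov 1, 2025, which is the date on which the replacement obligation becomes due. That falls on a Saturday, so it rolls to the next business day, Monday, Nov 3, 2025.

Nov 3, 2025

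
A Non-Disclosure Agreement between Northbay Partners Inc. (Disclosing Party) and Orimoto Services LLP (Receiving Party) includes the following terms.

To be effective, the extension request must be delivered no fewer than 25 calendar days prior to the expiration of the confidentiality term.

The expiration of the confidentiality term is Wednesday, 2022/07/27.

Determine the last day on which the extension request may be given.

2022/07/02

2022/07/27 minus 25 days is 2022/07/02.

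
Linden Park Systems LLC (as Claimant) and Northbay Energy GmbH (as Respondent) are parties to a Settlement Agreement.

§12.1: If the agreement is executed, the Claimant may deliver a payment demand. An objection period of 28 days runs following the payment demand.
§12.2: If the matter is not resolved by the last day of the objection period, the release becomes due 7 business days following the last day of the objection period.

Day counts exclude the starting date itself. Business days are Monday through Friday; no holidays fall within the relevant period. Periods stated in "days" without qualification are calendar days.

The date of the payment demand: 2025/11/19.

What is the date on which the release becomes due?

The last day of the objection period: 2025/11/19 + 28 days = 2025/12/17.
From Wednesday, 2025/12/17, 7 business days (Dec 18, Dec 19, Dec 22, Dec 23, Dec 24, Dec 25, Dec 26, skipping weekends) brings us to Friday, 2025/12/26, which is the date on which the release becomes due.

2025/12/26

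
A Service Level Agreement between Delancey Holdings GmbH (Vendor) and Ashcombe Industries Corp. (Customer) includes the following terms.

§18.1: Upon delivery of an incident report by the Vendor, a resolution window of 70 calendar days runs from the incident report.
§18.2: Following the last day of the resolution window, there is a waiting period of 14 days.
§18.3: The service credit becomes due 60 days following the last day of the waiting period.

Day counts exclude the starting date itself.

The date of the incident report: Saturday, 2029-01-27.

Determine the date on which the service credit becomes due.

2029-06-20

The last day of the resolution window: 70 calendar days after 2029-01-27 is 2029-04-07.
The last day of the waiting period: 2029-04-07 + 14 days = 2029-04-21.
Adding 60 calendar days to 2029-04-21 gives 2029-06-20, which is the date on which the service credit becomes due.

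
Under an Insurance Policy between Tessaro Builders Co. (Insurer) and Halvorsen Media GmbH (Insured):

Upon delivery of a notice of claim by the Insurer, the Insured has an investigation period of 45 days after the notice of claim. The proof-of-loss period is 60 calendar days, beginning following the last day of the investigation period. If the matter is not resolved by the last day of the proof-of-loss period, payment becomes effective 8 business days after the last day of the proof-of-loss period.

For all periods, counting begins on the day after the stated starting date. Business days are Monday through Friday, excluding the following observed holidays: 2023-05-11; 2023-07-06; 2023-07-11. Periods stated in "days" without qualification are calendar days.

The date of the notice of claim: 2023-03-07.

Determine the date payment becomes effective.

2023-06-30

Adding 45 calendar days to 2023-03-07 gives 2023-04-21, which is the last day of the investigation period.
The last day of the proof-of-loss period: 2023-04-21 + 60 days = 2023-06-20.
The date payment becomes effective: counting 8 business days from Tuesday, 2023-06-20 (Jun 21, Jun 22, Jun 23, Jun 26, Jun 27, Jun 28, Jun 29, Jun 30, skipping weekends) reaches Friday, 2023-06-30.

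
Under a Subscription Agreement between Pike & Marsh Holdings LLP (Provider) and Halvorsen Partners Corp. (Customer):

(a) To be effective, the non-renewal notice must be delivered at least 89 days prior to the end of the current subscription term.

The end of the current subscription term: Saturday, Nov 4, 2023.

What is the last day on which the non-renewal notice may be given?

Aug 7, 2023

Counting back 89 calendar days from Nov 4, 2023 gives Aug 7, 2023.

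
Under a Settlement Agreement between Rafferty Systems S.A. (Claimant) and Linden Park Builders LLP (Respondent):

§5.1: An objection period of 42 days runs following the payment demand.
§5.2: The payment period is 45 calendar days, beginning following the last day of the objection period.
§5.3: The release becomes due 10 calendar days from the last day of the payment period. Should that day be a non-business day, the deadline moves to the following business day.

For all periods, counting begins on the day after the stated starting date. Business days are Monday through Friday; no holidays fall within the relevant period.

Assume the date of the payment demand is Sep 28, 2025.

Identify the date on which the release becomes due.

The last day of the objection period: 42 calendar days after Sep 28, 2025 is Nov 9, 2025.
Adding 45 calendar days to Nov 9, 2025 gives Dec 24, 2025, which is the last day of the payment period.
Adding 10 calendar days to Dec 24, 2025 gives Jan 3, 2026, which is the date on which the release becomes due. That falls on a Saturday, so it rolls to the next business day, Monday, Jan 5, 2026.

Jan 5, 2026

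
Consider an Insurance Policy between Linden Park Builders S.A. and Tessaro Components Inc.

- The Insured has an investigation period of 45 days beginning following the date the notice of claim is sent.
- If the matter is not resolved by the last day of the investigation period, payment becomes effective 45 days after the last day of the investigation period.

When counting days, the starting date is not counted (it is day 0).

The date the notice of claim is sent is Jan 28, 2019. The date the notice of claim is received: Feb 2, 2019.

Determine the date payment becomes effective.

The last day of the investigation period: 45 calendar days after Jan 28, 2019 is Mar 14, 2019.
The date payment becomes effective: 45 calendar days after Mar 14, 2019 is Apr 28, 2019.

Apr 28, 2019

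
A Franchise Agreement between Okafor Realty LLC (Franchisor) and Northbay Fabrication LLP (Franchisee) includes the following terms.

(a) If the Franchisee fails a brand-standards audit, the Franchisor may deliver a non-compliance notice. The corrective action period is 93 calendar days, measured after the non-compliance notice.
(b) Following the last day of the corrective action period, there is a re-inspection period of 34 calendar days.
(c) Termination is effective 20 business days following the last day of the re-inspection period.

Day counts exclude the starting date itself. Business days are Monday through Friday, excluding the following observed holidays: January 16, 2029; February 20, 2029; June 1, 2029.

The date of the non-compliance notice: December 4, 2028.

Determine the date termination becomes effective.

May 8, 2029

Adding 93 calendar days to December 4, 2028 gives March 7, 2029, which is the last day of the corrective action period.
The last day of the re-inspection period: 34 calendar days after March 7, 2029 is April 10, 2029.
The date termination becomes effective: 20 business days after Tuesday, April 10, 2029, skipping weekends — Apr 11, Apr 12, Apr 13, Apr 16, …, May 4, May 7, May 8 — lands on Tuesday, May 8, 2029.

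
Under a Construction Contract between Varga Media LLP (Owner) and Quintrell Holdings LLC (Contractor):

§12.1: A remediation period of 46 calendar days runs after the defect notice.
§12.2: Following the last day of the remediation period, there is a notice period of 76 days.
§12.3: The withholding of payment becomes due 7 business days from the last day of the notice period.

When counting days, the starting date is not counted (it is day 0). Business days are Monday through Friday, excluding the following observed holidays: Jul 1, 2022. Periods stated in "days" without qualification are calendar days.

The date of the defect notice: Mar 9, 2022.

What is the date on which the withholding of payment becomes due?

Adding 46 calendar days to Mar 9, 2022 gives Apr 24, 2022, which is the last day of the remediation period.
Adding 76 calendar days to Apr 24, 2022 gives Jul 9, 2022, which is the last day of the notice period.
From Saturday, Jul 9, 2022, 7 business days (Jul 11, Jul 12, Jul 13, Jul 14, Jul 15, Jul 18, Jul 19, skipping weekends) brings us to Tuesday, Jul 19, 2022, which is the date on which the withholding of payment becomes due.

Jul 19, 2022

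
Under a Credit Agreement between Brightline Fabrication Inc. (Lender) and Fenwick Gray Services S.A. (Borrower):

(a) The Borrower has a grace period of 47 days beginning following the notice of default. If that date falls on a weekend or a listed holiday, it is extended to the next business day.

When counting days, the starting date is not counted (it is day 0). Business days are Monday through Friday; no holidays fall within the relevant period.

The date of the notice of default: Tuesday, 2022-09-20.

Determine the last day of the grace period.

The last day of the grace period: 2022-09-20 + 47 days = 2022-11-06. That falls on a Sunday, so it rolls to the next business day, Monday, 2022-11-07.

2022-11-07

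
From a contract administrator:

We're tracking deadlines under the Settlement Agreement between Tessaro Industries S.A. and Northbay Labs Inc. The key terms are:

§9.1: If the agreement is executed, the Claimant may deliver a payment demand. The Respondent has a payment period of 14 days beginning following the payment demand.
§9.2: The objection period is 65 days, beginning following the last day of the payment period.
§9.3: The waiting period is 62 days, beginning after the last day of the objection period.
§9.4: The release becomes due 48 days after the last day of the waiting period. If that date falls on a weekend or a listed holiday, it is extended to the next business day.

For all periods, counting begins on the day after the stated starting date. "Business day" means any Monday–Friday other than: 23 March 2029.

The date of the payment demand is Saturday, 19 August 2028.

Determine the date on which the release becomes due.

The last day of the payment period: 19 August 2028 + 14 days = 2 September 2028.
The last day of the objection period: 65 calendar days after 2 September 2028 is 6 November 2028.
The last day of the waiting period: 6 November 2028 + 62 days = 7 January 2029.
The date on which the release becomes due: 48 calendar days after 7 January 2029 is 24 February 2029. That falls on a Saturday, so it rolls to the next business day, Monday, 26 February 2029.

26 February 2029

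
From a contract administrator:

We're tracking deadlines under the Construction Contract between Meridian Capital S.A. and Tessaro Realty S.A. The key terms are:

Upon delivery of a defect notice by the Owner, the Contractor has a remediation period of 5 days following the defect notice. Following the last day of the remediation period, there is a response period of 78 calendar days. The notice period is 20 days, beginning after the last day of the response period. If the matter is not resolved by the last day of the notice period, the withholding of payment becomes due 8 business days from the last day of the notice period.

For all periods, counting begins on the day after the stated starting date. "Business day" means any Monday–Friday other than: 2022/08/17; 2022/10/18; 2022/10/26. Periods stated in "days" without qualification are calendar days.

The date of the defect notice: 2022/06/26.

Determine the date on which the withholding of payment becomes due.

2022/10/20

Adding 5 calendar days to 2022/06/26 gives 2022/07/01, which is the last day of the remediation period.
Adding 78 calendar days to 2022/07/01 gives 2022/09/17, which is the last day of the response period.
The last day of the notice period: 20 calendar days after 2022/09/17 is 2022/10/07.
The date on which the withholding of payment becomes due: 8 business days after Friday, 2022/10/07, skipping weekends and the listed holiday on Oct 18 — Oct 10, Oct 11, Oct 12, Oct 13, Oct 14, Oct 17, Oct 19, Oct 20 — lands on Thursday, 2022/10/20.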